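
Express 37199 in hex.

Using repeated division by 16 (digits 10–15 are A–F):
37199 ÷ 16 = 2324 remainder 15 (F)
2324 ÷ 16 = 145 remainder 4
145 ÷ 16 = 9 remainder 1
9 ÷ 16 = 0 remainder 9
Reading remainders bottom to top: 914F



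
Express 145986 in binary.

Using repeated division by 2:
145986 ÷ 2 = 72993 remainder 0
72993 ÷ 2 = 36496 remainder 1
36496 ÷ 2 = 18248 remainder 0
18248 ÷ 2 = 9124 remainder 0
9124 ÷ 2 = 4562 remainder 0
4562 ÷ 2 = 2281 remainder 0
2281 ÷ 2 = 1140 remainder 1
1140 ÷ 2 = 570 remainder 0
570 ÷ 2 = 285 remainder 0
285 ÷ 2 = 142 remainder 1
142 ÷ 2 = 71 remainder 0
71 ÷ 2 = 35 remainder 1
35 ÷ 2 = 17 remainder 1
17 ÷ 2 = 8 remainder 1
8 ÷ 2 = 4 remainder 0
4 ÷ 2 = 2 remainder 0
2 ÷ 2 = 1 remainder 0
1 ÷ 2 = 0 remainder 1
Reading remainders bottom to top: 100011101001000010



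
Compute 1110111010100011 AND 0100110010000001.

AND: 1 only when both bits are 1
  1110111010100011
& 0100110010000001
------------------
  0100110010000001
Decimal: 61091 & 19585 = 19585



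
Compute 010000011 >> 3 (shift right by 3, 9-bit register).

Original: 010000011 (decimal 131)
Shift right by 3 positions
Drop the 3 low bits; fill with zeros on the left
Result: 000010000 (decimal 16)
Equivalent: 131 >> 3 = 131 ÷ 2^3 = 16



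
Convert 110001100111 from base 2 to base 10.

Sum of powers of 2 for each 1-bit:
2^0 + 2^1 + 2^2 + 2^5 + 2^6 + 2^10 + 2^11
= 1 + 2 + 4 + 32 + 64 + 1024 + 2048
= 3175



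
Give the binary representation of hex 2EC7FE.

Convert each hex digit to 4 bits:
  2 = 0010
  E = 1110
  C = 1100
  7 = 0111
  F = 1111
  E = 1110
Concatenate: 001011101100011111111110



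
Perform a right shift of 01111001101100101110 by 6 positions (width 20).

Original: 01111001101100101110 (decimal 498478)
Shift right by 6 positions
Drop the 6 low bits; fill with zeros on the left
Result: 00000001111001101100 (decimal 7788)
Equivalent: 498478 >> 6 = 498478 ÷ 2^6 = 7788



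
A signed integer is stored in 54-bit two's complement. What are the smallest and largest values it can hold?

For 54-bit two's complement:
Minimum: -2^53 = -9007199254740992
Maximum: 2^53 - 1 = 9007199254740991



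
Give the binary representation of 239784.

Using repeated division by 2:
239784 ÷ 2 = 119892 remainder 0
119892 ÷ 2 = 59946 remainder 0
59946 ÷ 2 = 29973 remainder 0
29973 ÷ 2 = 14986 remainder 1
14986 ÷ 2 = 7493 remainder 0
7493 ÷ 2 = 3746 remainder 1
3746 ÷ 2 = 1873 remainder 0
1873 ÷ 2 = 936 remainder 1
936 ÷ 2 = 468 remainder 0
468 ÷ 2 = 234 remainder 0
234 ÷ 2 = 117 remainder 0
117 ÷ 2 = 58 remainder 1
58 ÷ 2 = 29 remainder 0
29 ÷ 2 = 14 remainder 1
14 ÷ 2 = 7 remainder 0
7 ÷ 2 = 3 remainder 1
3 ÷ 2 = 1 remainder 1
1 ÷ 2 = 0 remainder 1
Reading remainders bottom to top: 111010100010101000



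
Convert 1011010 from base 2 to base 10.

Sum of powers of 2 for each 1-bit:
2^1 + 2^3 + 2^4 + 2^6
= 2 + 8 + 16 + 64
= 90



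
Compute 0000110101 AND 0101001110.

AND: 1 only when both bits are 1
  0000110101
& 0101001110
------------
  0000000100
Decimal: 53 & 334 = 4



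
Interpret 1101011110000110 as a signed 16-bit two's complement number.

Binary: 1101011110000110
Sign bit: 1 (negative)
Invert: 0010100001111001
Add 1:  0010100001111010
Magnitude: 0010100001111010 = 8192 + 2048 + 64 + 32 + 16 + 8 + 2 = 10362
Value: -10362



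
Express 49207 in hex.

Using repeated division by 16 (digits 10–15 are A–F):
49207 ÷ 16 = 3075 remainder 7
3075 ÷ 16 = 192 remainder 3
192 ÷ 16 = 12 remainder 0
12 ÷ 16 = 0 remainder 12 (C)
Reading remainders bottom to top: C037



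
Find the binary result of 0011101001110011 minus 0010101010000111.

Method 1 - Direct subtraction (column by column from the right: bit − bit − borrow-in; if negative, add 2 and borrow 1 from the next column):
borrow: 0001111100011000
        0011101001110011
-       0010101010000111
------------------------
        0000111111101100

Method 2 - Add two's complement:
Two's complement of 0010101010000111: invert → 1101010101111000, add 1 → 1101010101111001
  0011101001110011
+ 1101010101111001
------------------
 10000111111101100  (end carry out of the top bit = 1)
Discarding the end carry: 0000111111101100
Decimal check:
  0011101001110011 = 8192 + 4096 + 2048 + 512 + 64 + 32 + 16 + 2 + 1 = 14963
  0010101010000111 = 8192 + 2048 + 512 + 128 + 4 + 2 + 1 = 10887
  14963 - 10887 = 4076, and 0000111111101100 = 2048 + 1024 + 512 + 256 + 128 + 64 + 32 + 8 + 4 = 4076 ✓



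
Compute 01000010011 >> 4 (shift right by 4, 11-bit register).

Original: 01000010011 (decimal 531)
Shift right by 4 positions
Drop the 4 low bits; fill with zeros on the left
Result: 00000100001 (decimal 33)
Equivalent: 531 >> 4 = 531 ÷ 2^4 = 33



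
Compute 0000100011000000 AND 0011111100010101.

AND: 1 only when both bits are 1
  0000100011000000
& 0011111100010101
------------------
  0000100000000000
Decimal: 2240 & 16149 = 2048



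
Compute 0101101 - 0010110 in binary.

Method 1 - Direct subtraction (column by column from the right: bit − bit − borrow-in; if negative, add 2 and borrow 1 from the next column):
borrow: 0101100
        0101101
-       0010110
---------------
        0010111

Method 2 - Add two's complement:
Two's complement of 0010110: invert → 1101001, add 1 → 1101010
  0101101
+ 1101010
---------
 10010111  (end carry out of the top bit = 1)
Discarding the end carry: 0010111
Decimal check:
  0101101 = 32 + 8 + 4 + 1 = 45
  0010110 = 16 + 4 + 2 = 22
  45 - 22 = 23, and 0010111 = 16 + 4 + 2 + 1 = 23 ✓



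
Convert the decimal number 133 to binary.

Using repeated division by 2:
133 ÷ 2 = 66 remainder 1
66 ÷ 2 = 33 remainder 0
33 ÷ 2 = 16 remainder 1
16 ÷ 2 = 8 remainder 0
8 ÷ 2 = 4 remainder 0
4 ÷ 2 = 2 remainder 0
2 ÷ 2 = 1 remainder 0
1 ÷ 2 = 0 remainder 1
Reading remainders bottom to top: 10000101



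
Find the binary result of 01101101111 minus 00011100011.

Method 1 - Direct subtraction (column by column from the right: bit − bit − borrow-in; if negative, add 2 and borrow 1 from the next column):
borrow: 00100000000
        01101101111
-       00011100011
-------------------
        01010001100

Method 2 - Add two's complement:
Two's complement of 00011100011: invert → 11100011100, add 1 → 11100011101
  01101101111
+ 11100011101
-------------
 101010001100  (end carry out of the top bit = 1)
Discarding the end carry: 01010001100
Decimal check:
  01101101111 = 512 + 256 + 64 + 32 + 8 + 4 + 2 + 1 = 879
  00011100011 = 128 + 64 + 32 + 2 + 1 = 227
  879 - 227 = 652, and 01010001100 = 512 + 128 + 8 + 4 = 652 ✓



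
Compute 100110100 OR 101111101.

OR: 1 when either bit is 1
  100110100
| 101111101
-----------
  101111101
Decimal: 308 | 381 = 381



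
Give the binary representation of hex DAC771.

Convert each hex digit to 4 bits:
  D = 1101
  A = 1010
  C = 1100
  7 = 0111
  7 = 0111
  1 = 0001
Concatenate: 110110101100011101110001



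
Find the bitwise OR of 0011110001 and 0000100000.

OR: 1 when either bit is 1
  0011110001
| 0000100000
------------
  0011110001
Decimal: 241 | 32 = 241



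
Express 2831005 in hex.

Using repeated division by 16 (digits 10–15 are A–F):
2831005 ÷ 16 = 176937 remainder 13 (D)
176937 ÷ 16 = 11058 remainder 9
11058 ÷ 16 = 691 remainder 2
691 ÷ 16 = 43 remainder 3
43 ÷ 16 = 2 remainder 11 (B)
2 ÷ 16 = 0 remainder 2
Reading remainders bottom to top: 2B329D



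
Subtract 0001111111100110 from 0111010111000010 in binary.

Method 1 - Direct subtraction (column by column from the right: bit − bit − borrow-in; if negative, add 2 and borrow 1 from the next column):
borrow: 0011111111111000
        0111010111000010
-       0001111111100110
------------------------
        0101010111011100

Method 2 - Add two's complement:
Two's complement of 0001111111100110: invert → 1110000000011001, add 1 → 1110000000011010
  0111010111000010
+ 1110000000011010
------------------
 10101010111011100  (end carry out of the top bit = 1)
Discarding the end carry: 0101010111011100
Decimal check:
  0111010111000010 = 16384 + 8192 + 4096 + 1024 + 256 + 128 + 64 + 2 = 30146
  0001111111100110 = 4096 + 2048 + 1024 + 512 + 256 + 128 + 64 + 32 + 4 + 2 = 8166
  30146 - 8166 = 21980, and 0101010111011100 = 16384 + 4096 + 1024 + 256 + 128 + 64 + 16 + 8 + 4 = 21980 ✓



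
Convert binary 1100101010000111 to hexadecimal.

Group into 4-bit nibbles from right:
  1100 = C
  1010 = A
  1000 = 8
  0111 = 7
Result: CA87



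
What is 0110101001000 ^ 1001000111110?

XOR: 1 when bits differ
  0110101001000
^ 1001000111110
---------------
  1111101110110
Decimal: 3400 ^ 4670 = 8054



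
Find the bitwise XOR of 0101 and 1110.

XOR: 1 when bits differ
  0101
^ 1110
------
  1011
Decimal: 5 ^ 14 = 11



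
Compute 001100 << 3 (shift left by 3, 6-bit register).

Original: 001100 (decimal 12)
Shift left by 3 positions
Append 3 zeros on the right and drop the 3 high bits that overflow the 6-bit width
Result: 100000 (decimal 32)
Equivalent: 12 << 3 = 12 × 2^3 = 96, truncated to 6 bits = 32



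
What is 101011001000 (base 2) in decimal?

Sum of powers of 2 for each 1-bit:
2^3 + 2^6 + 2^7 + 2^9 + 2^11
= 8 + 64 + 128 + 512 + 2048
= 2760



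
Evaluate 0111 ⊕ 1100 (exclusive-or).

XOR: 1 when bits differ
  0111
^ 1100
------
  1011
Decimal: 7 ^ 12 = 11



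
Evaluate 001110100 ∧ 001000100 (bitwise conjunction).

AND: 1 only when both bits are 1
  001110100
& 001000100
-----------
  001000100
Decimal: 116 & 68 = 68



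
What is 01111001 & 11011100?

AND: 1 only when both bits are 1
  01111001
& 11011100
----------
  01011000
Decimal: 121 & 220 = 88



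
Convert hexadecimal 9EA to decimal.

Expand by place value (powers of 16):
Digit values: E = 14, A = 10
9EA = 9 × 16^2 + 14 × 16^1 + 10 × 16^0
= 9 × 256 + 14 × 16 + 10 × 1
= 2304 + 224 + 10
= 2538



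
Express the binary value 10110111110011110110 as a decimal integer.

Sum of powers of 2 for each 1-bit:
2^1 + 2^2 + 2^4 + 2^5 + 2^6 + 2^7 + 2^10 + 2^11 + 2^12 + 2^13 + 2^14 + 2^16 + 2^17 + 2^19
= 2 + 4 + 16 + 32 + 64 + 128 + 1024 + 2048 + 4096 + 8192 + 16384 + 65536 + 131072 + 524288
= 752886



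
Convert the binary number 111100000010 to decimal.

Sum of powers of 2 for each 1-bit:
2^1 + 2^8 + 2^9 + 2^10 + 2^11
= 2 + 256 + 512 + 1024 + 2048
= 3842



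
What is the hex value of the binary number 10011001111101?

Group into 4-bit nibbles from right:
  0010 = 2
  0110 = 6
  0111 = 7
  1101 = D
Result: 267D



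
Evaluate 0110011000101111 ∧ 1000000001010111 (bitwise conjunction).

AND: 1 only when both bits are 1
  0110011000101111
& 1000000001010111
------------------
  0000000000000111
Decimal: 26159 & 32855 = 7



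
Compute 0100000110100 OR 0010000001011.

OR: 1 when either bit is 1
  0100000110100
| 0010000001011
---------------
  0110000111111
Decimal: 2100 | 1035 = 3135



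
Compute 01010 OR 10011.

OR: 1 when either bit is 1
  01010
| 10011
-------
  11011
Decimal: 10 | 19 = 27



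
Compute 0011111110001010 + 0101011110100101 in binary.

Add column by column from the right: bit + bit + carry-in; write the sum mod 2, carry 1 when the sum is 2 or 3.
carry:  1111111100000000
        0011111110001010
+       0101011110100101
------------------------
       01001011100101111
(the carry out of the leftmost column, 0, becomes the leading bit)
Decimal check:
  0011111110001010 = 8192 + 4096 + 2048 + 1024 + 512 + 256 + 128 + 8 + 2 = 16266
  0101011110100101 = 16384 + 4096 + 1024 + 512 + 256 + 128 + 32 + 4 + 1 = 22437
  16266 + 22437 = 38703, and 01001011100101111 = 32768 + 4096 + 1024 + 512 + 256 + 32 + 8 + 4 + 2 + 1 = 38703 ✓



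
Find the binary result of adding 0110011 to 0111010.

Add column by column from the right: bit + bit + carry-in; write the sum mod 2, carry 1 when the sum is 2 or 3.
carry:  1100100
        0110011
+       0111010
---------------
       01101101
(the carry out of the leftmost column, 0, becomes the leading bit)
Decimal check:
  0110011 = 32 + 16 + 2 + 1 = 51
  0111010 = 32 + 16 + 8 + 2 = 58
  51 + 58 = 109, and 01101101 = 64 + 32 + 8 + 4 + 1 = 109 ✓



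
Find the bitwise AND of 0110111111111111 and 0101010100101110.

AND: 1 only when both bits are 1
  0110111111111111
& 0101010100101110
------------------
  0100010100101110
Decimal: 28671 & 21806 = 17710



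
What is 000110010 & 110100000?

AND: 1 only when both bits are 1
  000110010
& 110100000
-----------
  000100000
Decimal: 50 & 416 = 32



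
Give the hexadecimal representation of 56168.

Using repeated division by 16 (digits 10–15 are A–F):
56168 ÷ 16 = 3510 remainder 8
3510 ÷ 16 = 219 remainder 6
219 ÷ 16 = 13 remainder 11 (B)
13 ÷ 16 = 0 remainder 13 (D)
Reading remainders bottom to top: DB68



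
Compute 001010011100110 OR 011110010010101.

OR: 1 when either bit is 1
  001010011100110
| 011110010010101
-----------------
  011110011110111
Decimal: 5350 | 15509 = 15607



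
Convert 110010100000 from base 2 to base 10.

Sum of powers of 2 for each 1-bit:
2^5 + 2^7 + 2^10 + 2^11
= 32 + 128 + 1024 + 2048
= 3232



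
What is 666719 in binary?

Using repeated division by 2:
666719 ÷ 2 = 333359 remainder 1
333359 ÷ 2 = 166679 remainder 1
166679 ÷ 2 = 83339 remainder 1
83339 ÷ 2 = 41669 remainder 1
41669 ÷ 2 = 20834 remainder 1
20834 ÷ 2 = 10417 remainder 0
10417 ÷ 2 = 5208 remainder 1
5208 ÷ 2 = 2604 remainder 0
2604 ÷ 2 = 1302 remainder 0
1302 ÷ 2 = 651 remainder 0
651 ÷ 2 = 325 remainder 1
325 ÷ 2 = 162 remainder 1
162 ÷ 2 = 81 remainder 0
81 ÷ 2 = 40 remainder 1
40 ÷ 2 = 20 remainder 0
20 ÷ 2 = 10 remainder 0
10 ÷ 2 = 5 remainder 0
5 ÷ 2 = 2 remainder 1
2 ÷ 2 = 1 remainder 0
1 ÷ 2 = 0 remainder 1
Reading remainders bottom to top: 10100010110001011111



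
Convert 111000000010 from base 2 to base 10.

Sum of powers of 2 for each 1-bit:
2^1 + 2^9 + 2^10 + 2^11
= 2 + 512 + 1024 + 2048
= 3586



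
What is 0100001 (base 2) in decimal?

Sum of powers of 2 for each 1-bit:
2^0 + 2^5
= 1 + 32
= 33



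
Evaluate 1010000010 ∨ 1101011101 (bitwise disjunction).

OR: 1 when either bit is 1
  1010000010
| 1101011101
------------
  1111011111
Decimal: 642 | 861 = 991



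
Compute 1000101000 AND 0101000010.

AND: 1 only when both bits are 1
  1000101000
& 0101000010
------------
  0000000000
Decimal: 552 & 322 = 0



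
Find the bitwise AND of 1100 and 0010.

AND: 1 only when both bits are 1
  1100
& 0010
------
  0000
Decimal: 12 & 2 = 0



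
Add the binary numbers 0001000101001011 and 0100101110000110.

Add column by column from the right: bit + bit + carry-in; write the sum mod 2, carry 1 when the sum is 2 or 3.
carry:  0000011000011100
        0001000101001011
+       0100101110000110
------------------------
       00101110011010001
(the carry out of the leftmost column, 0, becomes the leading bit)
Decimal check:
  0001000101001011 = 4096 + 256 + 64 + 8 + 2 + 1 = 4427
  0100101110000110 = 16384 + 2048 + 512 + 256 + 128 + 4 + 2 = 19334
  4427 + 19334 = 23761, and 00101110011010001 = 16384 + 4096 + 2048 + 1024 + 128 + 64 + 16 + 1 = 23761 ✓



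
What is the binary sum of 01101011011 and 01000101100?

Add column by column from the right: bit + bit + carry-in; write the sum mod 2, carry 1 when the sum is 2 or 3.
carry:  10011110000
        01101011011
+       01000101100
-------------------
       010110000111
(the carry out of the leftmost column, 0, becomes the leading bit)
Decimal check:
  01101011011 = 512 + 256 + 64 + 16 + 8 + 2 + 1 = 859
  01000101100 = 512 + 32 + 8 + 4 = 556
  859 + 556 = 1415, and 010110000111 = 1024 + 256 + 128 + 4 + 2 + 1 = 1415 ✓



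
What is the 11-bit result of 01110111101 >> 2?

Original: 01110111101 (decimal 957)
Shift right by 2 positions
Drop the 2 low bits; fill with zeros on the left
Result: 00011101111 (decimal 239)
Equivalent: 957 >> 2 = 957 ÷ 2^2 = 239



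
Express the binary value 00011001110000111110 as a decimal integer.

Sum of powers of 2 for each 1-bit:
2^1 + 2^2 + 2^3 + 2^4 + 2^5 + 2^10 + 2^11 + 2^12 + 2^15 + 2^16
= 2 + 4 + 8 + 16 + 32 + 1024 + 2048 + 4096 + 32768 + 65536
= 105534



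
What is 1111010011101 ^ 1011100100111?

XOR: 1 when bits differ
  1111010011101
^ 1011100100111
---------------
  0100110111010
Decimal: 7837 ^ 5927 = 2490



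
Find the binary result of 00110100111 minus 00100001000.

Method 1 - Direct subtraction (column by column from the right: bit − bit − borrow-in; if negative, add 2 and borrow 1 from the next column):
borrow: 00000110000
        00110100111
-       00100001000
-------------------
        00010011111

Method 2 - Add two's complement:
Two's complement of 00100001000: invert → 11011110111, add 1 → 11011111000
  00110100111
+ 11011111000
-------------
 100010011111  (end carry out of the top bit = 1)
Discarding the end carry: 00010011111
Decimal check:
  00110100111 = 256 + 128 + 32 + 4 + 2 + 1 = 423
  00100001000 = 256 + 8 = 264
  423 - 264 = 159, and 00010011111 = 128 + 16 + 8 + 4 + 2 + 1 = 159 ✓



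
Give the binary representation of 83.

Using repeated division by 2:
83 ÷ 2 = 41 remainder 1
41 ÷ 2 = 20 remainder 1
20 ÷ 2 = 10 remainder 0
10 ÷ 2 = 5 remainder 0
5 ÷ 2 = 2 remainder 1
2 ÷ 2 = 1 remainder 0
1 ÷ 2 = 0 remainder 1
Reading remainders bottom to top: 1010011



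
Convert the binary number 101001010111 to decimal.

Sum of powers of 2 for each 1-bit:
2^0 + 2^1 + 2^2 + 2^4 + 2^6 + 2^9 + 2^11
= 1 + 2 + 4 + 16 + 64 + 512 + 2048
= 2647



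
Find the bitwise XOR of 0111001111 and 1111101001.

XOR: 1 when bits differ
  0111001111
^ 1111101001
------------
  1000100110
Decimal: 463 ^ 1001 = 550



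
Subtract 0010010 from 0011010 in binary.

Method 1 - Direct subtraction (column by column from the right: bit − bit − borrow-in; if negative, add 2 and borrow 1 from the next column):
borrow: 0000000
        0011010
-       0010010
---------------
        0001000

Method 2 - Add two's complement:
Two's complement of 0010010: invert → 1101101, add 1 → 1101110
  0011010
+ 1101110
---------
 10001000  (end carry out of the top bit = 1)
Discarding the end carry: 0001000
Decimal check:
  0011010 = 16 + 8 + 2 = 26
  0010010 = 16 + 2 = 18
  26 - 18 = 8, and 0001000 = 8 ✓



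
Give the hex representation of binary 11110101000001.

Group into 4-bit nibbles from right:
  0011 = 3
  1101 = D
  0100 = 4
  0001 = 1
Result: 3D41



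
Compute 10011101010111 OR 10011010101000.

OR: 1 when either bit is 1
  10011101010111
| 10011010101000
----------------
  10011111111111
Decimal: 10071 | 9896 = 10239



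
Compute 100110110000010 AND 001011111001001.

AND: 1 only when both bits are 1
  100110110000010
& 001011111001001
-----------------
  000010110000000
Decimal: 19842 & 6089 = 1408



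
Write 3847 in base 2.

Using repeated division by 2:
3847 ÷ 2 = 1923 remainder 1
1923 ÷ 2 = 961 remainder 1
961 ÷ 2 = 480 remainder 1
480 ÷ 2 = 240 remainder 0
240 ÷ 2 = 120 remainder 0
120 ÷ 2 = 60 remainder 0
60 ÷ 2 = 30 remainder 0
30 ÷ 2 = 15 remainder 0
15 ÷ 2 = 7 remainder 1
7 ÷ 2 = 3 remainder 1
3 ÷ 2 = 1 remainder 1
1 ÷ 2 = 0 remainder 1
Reading remainders bottom to top: 111100000111



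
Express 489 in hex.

Using repeated division by 16 (digits 10–15 are A–F):
489 ÷ 16 = 30 remainder 9
30 ÷ 16 = 1 remainder 14 (E)
1 ÷ 16 = 0 remainder 1
Reading remainders bottom to top: 1E9



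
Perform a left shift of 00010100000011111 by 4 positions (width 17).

Original: 00010100000011111 (decimal 10271)
Shift left by 4 positions
Append 4 zeros on the right and drop the 4 high bits that overflow the 17-bit width
Result: 01000000111110000 (decimal 33264)
Equivalent: 10271 << 4 = 10271 × 2^4 = 164336, truncated to 17 bits = 33264



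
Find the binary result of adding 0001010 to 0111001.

Add column by column from the right: bit + bit + carry-in; write the sum mod 2, carry 1 when the sum is 2 or 3.
carry:  1110000
        0001010
+       0111001
---------------
       01000011
(the carry out of the leftmost column, 0, becomes the leading bit)
Decimal check:
  0001010 = 8 + 2 = 10
  0111001 = 32 + 16 + 8 + 1 = 57
  10 + 57 = 67, and 01000011 = 64 + 2 + 1 = 67 ✓



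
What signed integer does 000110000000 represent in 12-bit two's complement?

Binary: 000110000000
Sign bit: 0 (non-negative)
Read directly as an unsigned value:
000110000000 = 256 + 128 = 384
Value: 384



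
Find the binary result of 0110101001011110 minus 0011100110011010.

Method 1 - Direct subtraction (column by column from the right: bit − bit − borrow-in; if negative, add 2 and borrow 1 from the next column):
borrow: 0110001100000000
        0110101001011110
-       0011100110011010
------------------------
        0011000011000100

Method 2 - Add two's complement:
Two's complement of 0011100110011010: invert → 1100011001100101, add 1 → 1100011001100110
  0110101001011110
+ 1100011001100110
------------------
 10011000011000100  (end carry out of the top bit = 1)
Discarding the end carry: 0011000011000100
Decimal check:
  0110101001011110 = 16384 + 8192 + 2048 + 512 + 64 + 16 + 8 + 4 + 2 = 27230
  0011100110011010 = 8192 + 4096 + 2048 + 256 + 128 + 16 + 8 + 2 = 14746
  27230 - 14746 = 12484, and 0011000011000100 = 8192 + 4096 + 128 + 64 + 4 = 12484 ✓



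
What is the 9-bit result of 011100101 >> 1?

Original: 011100101 (decimal 229)
Shift right by 1 position
Drop the 1 low bit; fill with zero on the left
Result: 001110010 (decimal 114)
Equivalent: 229 >> 1 = 229 ÷ 2^1 = 114



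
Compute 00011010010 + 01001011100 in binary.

Add column by column from the right: bit + bit + carry-in; write the sum mod 2, carry 1 when the sum is 2 or 3.
carry:  00110100000
        00011010010
+       01001011100
-------------------
       001100101110
(the carry out of the leftmost column, 0, becomes the leading bit)
Decimal check:
  00011010010 = 128 + 64 + 16 + 2 = 210
  01001011100 = 512 + 64 + 16 + 8 + 4 = 604
  210 + 604 = 814, and 001100101110 = 512 + 256 + 32 + 8 + 4 + 2 = 814 ✓



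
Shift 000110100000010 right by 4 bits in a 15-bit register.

Original: 000110100000010 (decimal 3330)
Shift right by 4 positions
Drop the 4 low bits; fill with zeros on the left
Result: 000000011010000 (decimal 208)
Equivalent: 3330 >> 4 = 3330 ÷ 2^4 = 208



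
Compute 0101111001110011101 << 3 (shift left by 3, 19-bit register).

Original: 0101111001110011101 (decimal 193437)
Shift left by 3 positions
Append 3 zeros on the right and drop the 3 high bits that overflow the 19-bit width
Result: 1111001110011101000 (decimal 498920)
Equivalent: 193437 << 3 = 193437 × 2^3 = 1547496, truncated to 19 bits = 498920



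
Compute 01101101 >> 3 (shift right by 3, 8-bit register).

Original: 01101101 (decimal 109)
Shift right by 3 positions
Drop the 3 low bits; fill with zeros on the left
Result: 00001101 (decimal 13)
Equivalent: 109 >> 3 = 109 ÷ 2^3 = 13



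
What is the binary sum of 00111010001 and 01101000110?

Add column by column from the right: bit + bit + carry-in; write the sum mod 2, carry 1 when the sum is 2 or 3.
carry:  11110000000
        00111010001
+       01101000110
-------------------
       010100010111
(the carry out of the leftmost column, 0, becomes the leading bit)
Decimal check:
  00111010001 = 256 + 128 + 64 + 16 + 1 = 465
  01101000110 = 512 + 256 + 64 + 4 + 2 = 838
  465 + 838 = 1303, and 010100010111 = 1024 + 256 + 16 + 4 + 2 + 1 = 1303 ✓



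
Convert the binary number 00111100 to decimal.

Sum of powers of 2 for each 1-bit:
2^2 + 2^3 + 2^4 + 2^5
= 4 + 8 + 16 + 32
= 60



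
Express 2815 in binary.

Using repeated division by 2:
2815 ÷ 2 = 1407 remainder 1
1407 ÷ 2 = 703 remainder 1
703 ÷ 2 = 351 remainder 1
351 ÷ 2 = 175 remainder 1
175 ÷ 2 = 87 remainder 1
87 ÷ 2 = 43 remainder 1
43 ÷ 2 = 21 remainder 1
21 ÷ 2 = 10 remainder 1
10 ÷ 2 = 5 remainder 0
5 ÷ 2 = 2 remainder 1
2 ÷ 2 = 1 remainder 0
1 ÷ 2 = 0 remainder 1
Reading remainders bottom to top: 101011111111



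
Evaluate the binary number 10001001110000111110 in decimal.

Sum of powers of 2 for each 1-bit:
2^1 + 2^2 + 2^3 + 2^4 + 2^5 + 2^10 + 2^11 + 2^12 + 2^15 + 2^19
= 2 + 4 + 8 + 16 + 32 + 1024 + 2048 + 4096 + 32768 + 524288
= 564286



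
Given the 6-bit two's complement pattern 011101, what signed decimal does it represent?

Binary: 011101
Sign bit: 0 (non-negative)
Read directly as an unsigned value:
011101 = 16 + 8 + 4 + 1 = 29
Value: 29



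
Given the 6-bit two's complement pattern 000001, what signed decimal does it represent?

Binary: 000001
Sign bit: 0 (non-negative)
Read directly as an unsigned value:
000001 = 1
Value: 1



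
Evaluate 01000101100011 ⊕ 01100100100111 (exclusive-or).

XOR: 1 when bits differ
  01000101100011
^ 01100100100111
----------------
  00100001000100
Decimal: 4451 ^ 6439 = 2116



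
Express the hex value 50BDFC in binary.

Convert each hex digit to 4 bits:
  5 = 0101
  0 = 0000
  B = 1011
  D = 1101
  F = 1111
  C = 1100
Concatenate: 010100001011110111111100



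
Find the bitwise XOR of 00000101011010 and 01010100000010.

XOR: 1 when bits differ
  00000101011010
^ 01010100000010
----------------
  01010001011000
Decimal: 346 ^ 5378 = 5208



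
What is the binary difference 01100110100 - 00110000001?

Method 1 - Direct subtraction (column by column from the right: bit − bit − borrow-in; if negative, add 2 and borrow 1 from the next column):
borrow: 01100000110
        01100110100
-       00110000001
-------------------
        00110110011

Method 2 - Add two's complement:
Two's complement of 00110000001: invert → 11001111110, add 1 → 11001111111
  01100110100
+ 11001111111
-------------
 100110110011  (end carry out of the top bit = 1)
Discarding the end carry: 00110110011
Decimal check:
  01100110100 = 512 + 256 + 32 + 16 + 4 = 820
  00110000001 = 256 + 128 + 1 = 385
  820 - 385 = 435, and 00110110011 = 256 + 128 + 32 + 16 + 2 + 1 = 435 ✓



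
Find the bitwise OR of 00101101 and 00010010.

OR: 1 when either bit is 1
  00101101
| 00010010
----------
  00111111
Decimal: 45 | 18 = 63



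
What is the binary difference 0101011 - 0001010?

Method 1 - Direct subtraction (column by column from the right: bit − bit − borrow-in; if negative, add 2 and borrow 1 from the next column):
borrow: 0000000
        0101011
-       0001010
---------------
        0100001

Method 2 - Add two's complement:
Two's complement of 0001010: invert → 1110101, add 1 → 1110110
  0101011
+ 1110110
---------
 10100001  (end carry out of the top bit = 1)
Discarding the end carry: 0100001
Decimal check:
  0101011 = 32 + 8 + 2 + 1 = 43
  0001010 = 8 + 2 = 10
  43 - 10 = 33, and 0100001 = 32 + 1 = 33 ✓



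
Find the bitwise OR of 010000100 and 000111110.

OR: 1 when either bit is 1
  010000100
| 000111110
-----------
  010111110
Decimal: 132 | 62 = 190



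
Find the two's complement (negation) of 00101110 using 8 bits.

Original: 00101110
Step 1 - Invert all bits: 11010001
Step 2 - Add 1: 11010010
Verification: 00101110 + 11010010 = 100000000; discarding the end carry (carry out of the top bit) leaves the 8-bit value 00000000, as required for x + (-x)



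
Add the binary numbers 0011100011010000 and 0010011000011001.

Add column by column from the right: bit + bit + carry-in; write the sum mod 2, carry 1 when the sum is 2 or 3.
carry:  0100000000100000
        0011100011010000
+       0010011000011001
------------------------
       00101111011101001
(the carry out of the leftmost column, 0, becomes the leading bit)
Decimal check:
  0011100011010000 = 8192 + 4096 + 2048 + 128 + 64 + 16 = 14544
  0010011000011001 = 8192 + 1024 + 512 + 16 + 8 + 1 = 9753
  14544 + 9753 = 24297, and 00101111011101001 = 16384 + 4096 + 2048 + 1024 + 512 + 128 + 64 + 32 + 8 + 1 = 24297 ✓



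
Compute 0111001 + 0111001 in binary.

Add column by column from the right: bit + bit + carry-in; write the sum mod 2, carry 1 when the sum is 2 or 3.
carry:  1110010
        0111001
+       0111001
---------------
       01110010
(the carry out of the leftmost column, 0, becomes the leading bit)
Decimal check:
  0111001 = 32 + 16 + 8 + 1 = 57
  0111001 = 32 + 16 + 8 + 1 = 57
  57 + 57 = 114, and 01110010 = 64 + 32 + 16 + 2 = 114 ✓



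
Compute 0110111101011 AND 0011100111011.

AND: 1 only when both bits are 1
  0110111101011
& 0011100111011
---------------
  0010100101011
Decimal: 3563 & 1851 = 1323



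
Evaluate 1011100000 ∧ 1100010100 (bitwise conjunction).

AND: 1 only when both bits are 1
  1011100000
& 1100010100
------------
  1000000000
Decimal: 736 & 788 = 512



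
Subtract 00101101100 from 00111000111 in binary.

Method 1 - Direct subtraction (column by column from the right: bit − bit − borrow-in; if negative, add 2 and borrow 1 from the next column):
borrow: 00011110000
        00111000111
-       00101101100
-------------------
        00001011011

Method 2 - Add two's complement:
Two's complement of 00101101100: invert → 11010010011, add 1 → 11010010100
  00111000111
+ 11010010100
-------------
 100001011011  (end carry out of the top bit = 1)
Discarding the end carry: 00001011011
Decimal check:
  00111000111 = 256 + 128 + 64 + 4 + 2 + 1 = 455
  00101101100 = 256 + 64 + 32 + 8 + 4 = 364
  455 - 364 = 91, and 00001011011 = 64 + 16 + 8 + 2 + 1 = 91 ✓



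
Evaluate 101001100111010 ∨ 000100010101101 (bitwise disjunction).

OR: 1 when either bit is 1
  101001100111010
| 000100010101101
-----------------
  101101110111111
Decimal: 21306 | 2221 = 23487



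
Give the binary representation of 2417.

Using repeated division by 2:
2417 ÷ 2 = 1208 remainder 1
1208 ÷ 2 = 604 remainder 0
604 ÷ 2 = 302 remainder 0
302 ÷ 2 = 151 remainder 0
151 ÷ 2 = 75 remainder 1
75 ÷ 2 = 37 remainder 1
37 ÷ 2 = 18 remainder 1
18 ÷ 2 = 9 remainder 0
9 ÷ 2 = 4 remainder 1
4 ÷ 2 = 2 remainder 0
2 ÷ 2 = 1 remainder 0
1 ÷ 2 = 0 remainder 1
Reading remainders bottom to top: 100101110001



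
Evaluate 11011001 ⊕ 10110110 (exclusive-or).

XOR: 1 when bits differ
  11011001
^ 10110110
----------
  01101111
Decimal: 217 ^ 182 = 111



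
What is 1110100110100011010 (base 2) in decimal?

Sum of powers of 2 for each 1-bit:
2^1 + 2^3 + 2^4 + 2^8 + 2^10 + 2^11 + 2^14 + 2^16 + 2^17 + 2^18
= 2 + 8 + 16 + 256 + 1024 + 2048 + 16384 + 65536 + 131072 + 262144
= 478490



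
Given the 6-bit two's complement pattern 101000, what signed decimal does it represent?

Binary: 101000
Sign bit: 1 (negative)
Invert: 010111
Add 1:  011000
Magnitude: 011000 = 16 + 8 = 24
Value: -24



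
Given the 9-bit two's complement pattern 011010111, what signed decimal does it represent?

Binary: 011010111
Sign bit: 0 (non-negative)
Read directly as an unsigned value:
011010111 = 128 + 64 + 16 + 4 + 2 + 1 = 215
Value: 215



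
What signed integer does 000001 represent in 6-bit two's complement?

Binary: 000001
Sign bit: 0 (non-negative)
Read directly as an unsigned value:
000001 = 1
Value: 1



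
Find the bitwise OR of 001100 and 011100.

OR: 1 when either bit is 1
  001100
| 011100
--------
  011100
Decimal: 12 | 28 = 28



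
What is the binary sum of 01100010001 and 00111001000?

Add column by column from the right: bit + bit + carry-in; write the sum mod 2, carry 1 when the sum is 2 or 3.
carry:  11000000000
        01100010001
+       00111001000
-------------------
       010011011001
(the carry out of the leftmost column, 0, becomes the leading bit)
Decimal check:
  01100010001 = 512 + 256 + 16 + 1 = 785
  00111001000 = 256 + 128 + 64 + 8 = 456
  785 + 456 = 1241, and 010011011001 = 1024 + 128 + 64 + 16 + 8 + 1 = 1241 ✓



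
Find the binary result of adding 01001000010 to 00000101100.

Add column by column from the right: bit + bit + carry-in; write the sum mod 2, carry 1 when the sum is 2 or 3.
carry:  00000000000
        01001000010
+       00000101100
-------------------
       001001101110
(the carry out of the leftmost column, 0, becomes the leading bit)
Decimal check:
  01001000010 = 512 + 64 + 2 = 578
  00000101100 = 32 + 8 + 4 = 44
  578 + 44 = 622, and 001001101110 = 512 + 64 + 32 + 8 + 4 + 2 = 622 ✓



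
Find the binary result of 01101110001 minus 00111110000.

Method 1 - Direct subtraction (column by column from the right: bit − bit − borrow-in; if negative, add 2 and borrow 1 from the next column):
borrow: 01100000000
        01101110001
-       00111110000
-------------------
        00110000001

Method 2 - Add two's complement:
Two's complement of 00111110000: invert → 11000001111, add 1 → 11000010000
  01101110001
+ 11000010000
-------------
 100110000001  (end carry out of the top bit = 1)
Discarding the end carry: 00110000001
Decimal check:
  01101110001 = 512 + 256 + 64 + 32 + 16 + 1 = 881
  00111110000 = 256 + 128 + 64 + 32 + 16 = 496
  881 - 496 = 385, and 00110000001 = 256 + 128 + 1 = 385 ✓



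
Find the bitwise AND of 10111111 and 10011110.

AND: 1 only when both bits are 1
  10111111
& 10011110
----------
  10011110
Decimal: 191 & 158 = 158



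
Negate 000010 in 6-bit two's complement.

Original: 000010
Step 1 - Invert all bits: 111101
Step 2 - Add 1: 111110
Verification: 000010 + 111110 = 1000000; discarding the end carry (carry out of the top bit) leaves the 6-bit value 000000, as required for x + (-x)



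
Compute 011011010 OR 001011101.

OR: 1 when either bit is 1
  011011010
| 001011101
-----------
  011011111
Decimal: 218 | 93 = 223



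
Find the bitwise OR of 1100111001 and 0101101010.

OR: 1 when either bit is 1
  1100111001
| 0101101010
------------
  1101111011
Decimal: 825 | 362 = 891



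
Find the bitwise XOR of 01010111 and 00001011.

XOR: 1 when bits differ
  01010111
^ 00001011
----------
  01011100
Decimal: 87 ^ 11 = 92



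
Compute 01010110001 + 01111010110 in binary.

Add column by column from the right: bit + bit + carry-in; write the sum mod 2, carry 1 when the sum is 2 or 3.
carry:  11111100000
        01010110001
+       01111010110
-------------------
       011010000111
(the carry out of the leftmost column, 0, becomes the leading bit)
Decimal check:
  01010110001 = 512 + 128 + 32 + 16 + 1 = 689
  01111010110 = 512 + 256 + 128 + 64 + 16 + 4 + 2 = 982
  689 + 982 = 1671, and 011010000111 = 1024 + 512 + 128 + 4 + 2 + 1 = 1671 ✓



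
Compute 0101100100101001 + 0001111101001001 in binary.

Add column by column from the right: bit + bit + carry-in; write the sum mod 2, carry 1 when the sum is 2 or 3.
carry:  0011111000010010
        0101100100101001
+       0001111101001001
------------------------
       00111100001110010
(the carry out of the leftmost column, 0, becomes the leading bit)
Decimal check:
  0101100100101001 = 16384 + 4096 + 2048 + 256 + 32 + 8 + 1 = 22825
  0001111101001001 = 4096 + 2048 + 1024 + 512 + 256 + 64 + 8 + 1 = 8009
  22825 + 8009 = 30834, and 00111100001110010 = 16384 + 8192 + 4096 + 2048 + 64 + 32 + 16 + 2 = 30834 ✓



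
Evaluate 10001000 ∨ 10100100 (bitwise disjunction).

OR: 1 when either bit is 1
  10001000
| 10100100
----------
  10101100
Decimal: 136 | 164 = 172



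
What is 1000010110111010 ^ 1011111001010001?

XOR: 1 when bits differ
  1000010110111010
^ 1011111001010001
------------------
  0011101111101011
Decimal: 34234 ^ 48721 = 15339



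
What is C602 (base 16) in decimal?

Expand by place value (powers of 16):
Digit values: C = 12
C602 = 12 × 16^3 + 6 × 16^2 + 0 × 16^1 + 2 × 16^0
= 12 × 4096 + 6 × 256 + 0 × 16 + 2 × 1
= 49152 + 1536 + 0 + 2
= 50690



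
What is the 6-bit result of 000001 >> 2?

Original: 000001 (decimal 1)
Shift right by 2 positions
Drop the 2 low bits; fill with zeros on the left
Result: 000000 (decimal 0)
Equivalent: 1 >> 2 = 1 ÷ 2^2 = 0



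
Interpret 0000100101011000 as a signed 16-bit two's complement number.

Binary: 0000100101011000
Sign bit: 0 (non-negative)
Read directly as an unsigned value:
0000100101011000 = 2048 + 256 + 64 + 16 + 8 = 2392
Value: 2392



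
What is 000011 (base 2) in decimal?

Sum of powers of 2 for each 1-bit:
2^0 + 2^1
= 1 + 2
= 3



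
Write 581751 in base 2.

Using repeated division by 2:
581751 ÷ 2 = 290875 remainder 1
290875 ÷ 2 = 145437 remainder 1
145437 ÷ 2 = 72718 remainder 1
72718 ÷ 2 = 36359 remainder 0
36359 ÷ 2 = 18179 remainder 1
18179 ÷ 2 = 9089 remainder 1
9089 ÷ 2 = 4544 remainder 1
4544 ÷ 2 = 2272 remainder 0
2272 ÷ 2 = 1136 remainder 0
1136 ÷ 2 = 568 remainder 0
568 ÷ 2 = 284 remainder 0
284 ÷ 2 = 142 remainder 0
142 ÷ 2 = 71 remainder 0
71 ÷ 2 = 35 remainder 1
35 ÷ 2 = 17 remainder 1
17 ÷ 2 = 8 remainder 1
8 ÷ 2 = 4 remainder 0
4 ÷ 2 = 2 remainder 0
2 ÷ 2 = 1 remainder 0
1 ÷ 2 = 0 remainder 1
Reading remainders bottom to top: 10001110000001110111



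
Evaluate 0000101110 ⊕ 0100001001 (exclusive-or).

XOR: 1 when bits differ
  0000101110
^ 0100001001
------------
  0100100111
Decimal: 46 ^ 265 = 295



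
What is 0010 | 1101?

OR: 1 when either bit is 1
  0010
| 1101
------
  1111
Decimal: 2 | 13 = 15



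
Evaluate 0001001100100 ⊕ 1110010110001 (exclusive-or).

XOR: 1 when bits differ
  0001001100100
^ 1110010110001
---------------
  1111011010101
Decimal: 612 ^ 7345 = 7893



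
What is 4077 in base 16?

Using repeated division by 16 (digits 10–15 are A–F):
4077 ÷ 16 = 254 remainder 13 (D)
254 ÷ 16 = 15 remainder 14 (E)
15 ÷ 16 = 0 remainder 15 (F)
Reading remainders bottom to top: FED



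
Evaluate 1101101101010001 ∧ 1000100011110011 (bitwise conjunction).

AND: 1 only when both bits are 1
  1101101101010001
& 1000100011110011
------------------
  1000100001010001
Decimal: 56145 & 35059 = 34897



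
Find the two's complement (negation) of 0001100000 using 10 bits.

Original: 0001100000
Step 1 - Invert all bits: 1110011111
Step 2 - Add 1: 1110100000
Verification: 0001100000 + 1110100000 = 10000000000; discarding the end carry (carry out of the top bit) leaves the 10-bit value 0000000000, as required for x + (-x)



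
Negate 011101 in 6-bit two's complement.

Original: 011101
Step 1 - Invert all bits: 100010
Step 2 - Add 1: 100011
Verification: 011101 + 100011 = 1000000; discarding the end carry (carry out of the top bit) leaves the 6-bit value 000000, as required for x + (-x)



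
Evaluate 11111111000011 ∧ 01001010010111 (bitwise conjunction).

AND: 1 only when both bits are 1
  11111111000011
& 01001010010111
----------------
  01001010000011
Decimal: 16323 & 4759 = 4739



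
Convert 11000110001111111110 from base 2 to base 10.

Sum of powers of 2 for each 1-bit:
2^1 + 2^2 + 2^3 + 2^4 + 2^5 + 2^6 + 2^7 + 2^8 + 2^9 + 2^13 + 2^14 + 2^18 + 2^19
= 2 + 4 + 8 + 16 + 32 + 64 + 128 + 256 + 512 + 8192 + 16384 + 262144 + 524288
= 812030



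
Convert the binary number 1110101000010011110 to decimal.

Sum of powers of 2 for each 1-bit:
2^1 + 2^2 + 2^3 + 2^4 + 2^7 + 2^12 + 2^14 + 2^16 + 2^17 + 2^18
= 2 + 4 + 8 + 16 + 128 + 4096 + 16384 + 65536 + 131072 + 262144
= 479390



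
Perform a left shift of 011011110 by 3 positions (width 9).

Original: 011011110 (decimal 222)
Shift left by 3 positions
Append 3 zeros on the right and drop the 3 high bits that overflow the 9-bit width
Result: 011110000 (decimal 240)
Equivalent: 222 << 3 = 222 × 2^3 = 1776, truncated to 9 bits = 240



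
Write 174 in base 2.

Using repeated division by 2:
174 ÷ 2 = 87 remainder 0
87 ÷ 2 = 43 remainder 1
43 ÷ 2 = 21 remainder 1
21 ÷ 2 = 10 remainder 1
10 ÷ 2 = 5 remainder 0
5 ÷ 2 = 2 remainder 1
2 ÷ 2 = 1 remainder 0
1 ÷ 2 = 0 remainder 1
Reading remainders bottom to top: 10101110



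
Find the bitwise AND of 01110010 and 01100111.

AND: 1 only when both bits are 1
  01110010
& 01100111
----------
  01100010
Decimal: 114 & 103 = 98



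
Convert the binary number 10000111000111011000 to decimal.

Sum of powers of 2 for each 1-bit:
2^3 + 2^4 + 2^6 + 2^7 + 2^8 + 2^12 + 2^13 + 2^14 + 2^19
= 8 + 16 + 64 + 128 + 256 + 4096 + 8192 + 16384 + 524288
= 553432

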